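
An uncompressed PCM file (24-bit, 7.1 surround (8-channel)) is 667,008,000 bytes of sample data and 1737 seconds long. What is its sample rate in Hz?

Bytes = sample_rate × seconds × bytes_per_sample × channels.
sample_rate = 667,008,000 / (1,737 × 3 × 8) = 667,008,000 / 41,688 = 16,000 Hz.

16,000 Hz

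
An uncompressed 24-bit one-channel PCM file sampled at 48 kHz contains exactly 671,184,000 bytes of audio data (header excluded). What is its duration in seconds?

Byte rate = 48,000 × 3 × 1 = 144,000 bytes/s.
Duration = 671,184,000 / 144,000 = 4,661 s.

4,661 seconds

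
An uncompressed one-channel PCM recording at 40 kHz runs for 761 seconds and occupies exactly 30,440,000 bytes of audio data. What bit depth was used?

8 bits

Bytes per sample = 30,440,000 / (40,000 × 761 × 1) = 30,440,000 / 30,440,000 = 1.
Bit depth = 1 × 8 = 8 bits.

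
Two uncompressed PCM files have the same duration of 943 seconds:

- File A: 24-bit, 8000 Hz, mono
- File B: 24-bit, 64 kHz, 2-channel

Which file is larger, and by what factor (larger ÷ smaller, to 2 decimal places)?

File B, by a factor of 16.00

File A: 8,000 × 3 × 1 = 24,000 bytes/s.
File B: 64,000 × 3 × 2 = 384,000 bytes/s.
File B is larger; ratio = 362,112,000 / 22,632,000 = 16.00.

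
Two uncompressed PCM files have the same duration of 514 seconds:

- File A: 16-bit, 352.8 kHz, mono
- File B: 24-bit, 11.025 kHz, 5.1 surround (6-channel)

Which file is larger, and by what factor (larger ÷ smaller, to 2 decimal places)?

File A, by a factor of 3.56

File A: 352,800 × 2 × 1 = 705,600 bytes/s.
File B: 11,025 × 3 × 6 = 198,450 bytes/s.
File A is larger; ratio = 362,678,400 / 102,003,300 = 3.56.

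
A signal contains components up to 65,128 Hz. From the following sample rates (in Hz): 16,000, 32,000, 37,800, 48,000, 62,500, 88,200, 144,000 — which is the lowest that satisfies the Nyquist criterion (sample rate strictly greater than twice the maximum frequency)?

Need sample rate > 2 × 65,128 = 130,256 Hz.
Lowest listed rate above 130,256 Hz is 144,000 Hz.

144,000 Hz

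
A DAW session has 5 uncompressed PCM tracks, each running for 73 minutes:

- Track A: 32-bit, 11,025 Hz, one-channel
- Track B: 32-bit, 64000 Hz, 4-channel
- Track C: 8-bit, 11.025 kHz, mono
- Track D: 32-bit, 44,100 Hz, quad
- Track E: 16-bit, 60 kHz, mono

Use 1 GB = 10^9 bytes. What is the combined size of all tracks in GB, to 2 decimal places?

73 minutes = 4,380 s.
Track A: 11,025 × 4,380 × 4 × 1 = 193,158,000 bytes.
Track B: 64,000 × 4,380 × 4 × 4 = 4,485,120,000 bytes.
Track C: 11,025 × 4,380 × 1 × 1 = 48,289,500 bytes.
Track D: 44,100 × 4,380 × 4 × 4 = 3,090,528,000 bytes.
Track E: 60,000 × 4,380 × 2 × 1 = 525,600,000 bytes.
Total = 8,342,695,500 bytes = 8.34 GB.

8.34 GB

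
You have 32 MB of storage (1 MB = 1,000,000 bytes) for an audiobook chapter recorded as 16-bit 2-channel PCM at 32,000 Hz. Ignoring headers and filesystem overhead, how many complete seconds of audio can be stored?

250 seconds

Uncompressed byte rate = 32,000 × 2 × 2 = 128,000 bytes/s.
Capacity = 32 × 1,000,000 = 32,000,000 bytes.
32,000,000 / 128,000 ≈ 250 s → 250 seconds.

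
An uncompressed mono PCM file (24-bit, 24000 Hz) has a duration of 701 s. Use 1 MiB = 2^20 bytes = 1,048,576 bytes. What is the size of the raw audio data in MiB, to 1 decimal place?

Bytes = 24,000 samples/s × 701 s × 3 bytes/sample × 1 ch = 50,472,000 bytes.
50,472,000 / 1,048,576 = 48.1 MiB.

48.1 MiB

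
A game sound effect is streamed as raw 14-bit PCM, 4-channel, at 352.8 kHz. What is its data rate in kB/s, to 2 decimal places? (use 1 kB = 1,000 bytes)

Bit rate = 352,800 × 14 × 4 = 19,756,800 bits/s.
19,756,800 / 8 = 2,469,600 B/s = 2469.60 kB/s.

2469.60 kB/s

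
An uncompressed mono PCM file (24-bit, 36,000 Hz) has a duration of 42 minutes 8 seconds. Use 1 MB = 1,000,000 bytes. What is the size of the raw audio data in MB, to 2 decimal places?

273.02 MB

Duration = 42 minutes 8 seconds = 2,528 s.
Bytes = 36,000 samples/s × 2,528 s × 3 bytes/sample × 1 ch = 273,024,000 bytes.
273,024,000 / 1,000,000 = 273.02 MB.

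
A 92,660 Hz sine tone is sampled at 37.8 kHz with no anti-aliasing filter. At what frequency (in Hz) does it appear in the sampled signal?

17,060 Hz

Nyquist = 37,800/2 = 18,900 Hz; 92,660 Hz exceeds it.
Alias = |92,660 − 2×37,800| = |92,660 − 75,600| = 17,060 Hz.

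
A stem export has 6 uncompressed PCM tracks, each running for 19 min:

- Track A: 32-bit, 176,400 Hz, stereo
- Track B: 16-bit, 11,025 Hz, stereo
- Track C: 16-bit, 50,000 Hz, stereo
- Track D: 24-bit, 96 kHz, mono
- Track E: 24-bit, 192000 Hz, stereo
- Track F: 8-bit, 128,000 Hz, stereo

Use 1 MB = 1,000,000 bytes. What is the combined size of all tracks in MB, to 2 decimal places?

19 min = 1,140 s.
Track A: 176,400 × 1,140 × 4 × 2 = 1,608,768,000 bytes.
Track B: 11,025 × 1,140 × 2 × 2 = 50,274,000 bytes.
Track C: 50,000 × 1,140 × 2 × 2 = 228,000,000 bytes.
Track D: 96,000 × 1,140 × 3 × 1 = 328,320,000 bytes.
Track E: 192,000 × 1,140 × 3 × 2 = 1,313,280,000 bytes.
Track F: 128,000 × 1,140 × 1 × 2 = 291,840,000 bytes.
Total = 3,820,482,000 bytes = 3820.48 MB.

3820.48 MB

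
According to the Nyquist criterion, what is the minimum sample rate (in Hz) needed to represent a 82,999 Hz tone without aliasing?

Minimum sample rate = 2 × 82,999 Hz = 165,998 Hz.

165,998 Hz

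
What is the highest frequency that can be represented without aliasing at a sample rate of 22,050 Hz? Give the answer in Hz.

11,025 Hz

Nyquist frequency = sample rate / 2 = 22,050 / 2 = 11,025 Hz.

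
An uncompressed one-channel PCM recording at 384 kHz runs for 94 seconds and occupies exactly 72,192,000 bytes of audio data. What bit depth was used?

16 bits

Bytes per sample = 72,192,000 / (384,000 × 94 × 1) = 72,192,000 / 36,096,000 = 2.
Bit depth = 2 × 8 = 16 bits.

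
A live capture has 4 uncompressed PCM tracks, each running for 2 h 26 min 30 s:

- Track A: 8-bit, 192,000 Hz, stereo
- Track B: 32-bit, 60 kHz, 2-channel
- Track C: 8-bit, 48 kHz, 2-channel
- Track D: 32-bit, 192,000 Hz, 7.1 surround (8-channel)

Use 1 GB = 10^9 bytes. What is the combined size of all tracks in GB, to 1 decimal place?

2 h 26 min 30 s = 8,790 s.
Track A: 192,000 × 8,790 × 1 × 2 = 3,375,360,000 bytes.
Track B: 60,000 × 8,790 × 4 × 2 = 4,219,200,000 bytes.
Track C: 48,000 × 8,790 × 1 × 2 = 843,840,000 bytes.
Track D: 192,000 × 8,790 × 4 × 8 = 54,005,760,000 bytes.
Total = 62,444,160,000 bytes = 62.4 GB.

62.4 GB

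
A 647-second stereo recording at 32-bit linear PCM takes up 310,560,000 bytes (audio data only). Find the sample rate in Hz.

Bytes = sample_rate × seconds × bytes_per_sample × channels.
sample_rate = 310,560,000 / (647 × 4 × 2) = 310,560,000 / 5,176 = 60,000 Hz.

60,000 Hz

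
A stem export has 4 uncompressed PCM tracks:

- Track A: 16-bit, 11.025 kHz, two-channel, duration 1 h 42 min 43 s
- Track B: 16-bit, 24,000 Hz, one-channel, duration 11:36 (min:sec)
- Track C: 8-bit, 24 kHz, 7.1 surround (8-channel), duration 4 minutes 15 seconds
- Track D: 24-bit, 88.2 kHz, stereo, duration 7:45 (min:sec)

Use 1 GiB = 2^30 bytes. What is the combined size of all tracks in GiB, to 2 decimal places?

Track A: 1 h 42 min 43 s = 6,163 s; 11,025 × 6,163 × 2 × 2 = 271,788,300 bytes.
Track B: 11:36 (min:sec) = 696 s; 24,000 × 696 × 2 × 1 = 33,408,000 bytes.
Track C: 4 minutes 15 seconds = 255 s; 24,000 × 255 × 1 × 8 = 48,960,000 bytes.
Track D: 7:45 (min:sec) = 465 s; 88,200 × 465 × 3 × 2 = 246,078,000 bytes.
Total = 600,234,300 bytes = 0.56 GiB.

0.56 GiB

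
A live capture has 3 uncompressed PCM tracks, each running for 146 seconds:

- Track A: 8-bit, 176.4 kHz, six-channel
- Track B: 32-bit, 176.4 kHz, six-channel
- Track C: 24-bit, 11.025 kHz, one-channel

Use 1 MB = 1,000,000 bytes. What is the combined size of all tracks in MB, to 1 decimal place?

777.5 MB

Track A: 176,400 × 146 × 1 × 6 = 154,526,400 bytes.
Track B: 176,400 × 146 × 4 × 6 = 618,105,600 bytes.
Track C: 11,025 × 146 × 3 × 1 = 4,828,950 bytes.
Total = 777,460,950 bytes = 777.5 MB.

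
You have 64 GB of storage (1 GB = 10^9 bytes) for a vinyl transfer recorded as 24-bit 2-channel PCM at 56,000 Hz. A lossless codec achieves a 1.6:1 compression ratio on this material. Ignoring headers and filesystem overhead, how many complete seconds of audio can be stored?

304,761 seconds

Uncompressed byte rate = 56,000 × 3 × 2 = 336,000 bytes/s.
After 1.6:1 compression, effective rate ≈ 210000 bytes/s.
Capacity = 64 × 1,000,000,000 = 64,000,000,000 bytes.
64,000,000,000 / effective rate ≈ 304761.9 s → 304,761 seconds.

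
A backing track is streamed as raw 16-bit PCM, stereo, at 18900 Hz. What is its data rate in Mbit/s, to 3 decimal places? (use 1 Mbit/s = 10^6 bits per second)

0.605 Mbit/s

Bit rate = 18,900 × 16 × 2 = 604,800 bits/s.
= 0.605 Mbit/s.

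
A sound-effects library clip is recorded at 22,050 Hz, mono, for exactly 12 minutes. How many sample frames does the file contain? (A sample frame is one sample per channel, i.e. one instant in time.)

15,876,000 sample frames

exactly 12 minutes = 720 s.
22,050 samples/s × 720 s = 15,876,000 frames.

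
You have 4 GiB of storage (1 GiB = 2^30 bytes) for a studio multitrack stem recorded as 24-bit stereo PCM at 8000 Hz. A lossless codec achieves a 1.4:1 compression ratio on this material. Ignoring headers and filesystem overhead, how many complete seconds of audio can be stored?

125,269 seconds

Uncompressed byte rate = 8,000 × 3 × 2 = 48,000 bytes/s.
After 1.4:1 compression, effective rate ≈ 34285.71 bytes/s.
Capacity = 4 × 1,073,741,824 = 4,294,967,296 bytes.
4,294,967,296 / effective rate ≈ 125269.88 s → 125,269 seconds.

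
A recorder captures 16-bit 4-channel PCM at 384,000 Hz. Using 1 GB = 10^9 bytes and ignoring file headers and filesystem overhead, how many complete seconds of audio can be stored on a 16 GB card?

5,208 seconds

Uncompressed byte rate = 384,000 × 2 × 4 = 3,072,000 bytes/s.
Capacity = 16 × 1,000,000,000 = 16,000,000,000 bytes.
16,000,000,000 / 3,072,000 ≈ 5208.33 s → 5,208 seconds.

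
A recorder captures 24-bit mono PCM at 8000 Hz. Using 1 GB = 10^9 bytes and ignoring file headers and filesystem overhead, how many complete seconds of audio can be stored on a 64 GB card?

2,666,666 seconds

Uncompressed byte rate = 8,000 × 3 × 1 = 24,000 bytes/s.
Capacity = 64 × 1,000,000,000 = 64,000,000,000 bytes.
64,000,000,000 / 24,000 ≈ 2666666.67 s → 2,666,666 seconds.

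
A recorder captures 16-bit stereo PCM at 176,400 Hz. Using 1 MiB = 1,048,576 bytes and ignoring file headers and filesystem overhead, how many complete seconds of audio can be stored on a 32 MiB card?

Uncompressed byte rate = 176,400 × 2 × 2 = 705,600 bytes/s.
Capacity = 32 × 1,048,576 = 33,554,432 bytes.
33,554,432 / 705,600 ≈ 47.55 s → 47 seconds.

47 seconds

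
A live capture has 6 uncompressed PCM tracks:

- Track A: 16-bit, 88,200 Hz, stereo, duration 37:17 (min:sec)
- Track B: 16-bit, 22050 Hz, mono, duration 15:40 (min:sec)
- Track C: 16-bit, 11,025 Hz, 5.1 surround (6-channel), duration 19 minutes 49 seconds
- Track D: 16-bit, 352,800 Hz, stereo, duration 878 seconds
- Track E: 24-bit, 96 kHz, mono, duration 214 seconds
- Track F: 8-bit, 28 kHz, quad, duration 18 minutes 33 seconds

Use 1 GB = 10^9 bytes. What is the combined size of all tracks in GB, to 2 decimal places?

Track A: 37:17 (min:sec) = 2,237 s; 88,200 × 2,237 × 2 × 2 = 789,213,600 bytes.
Track B: 15:40 (min:sec) = 940 s; 22,050 × 940 × 2 × 1 = 41,454,000 bytes.
Track C: 19 minutes 49 seconds = 1,189 s; 11,025 × 1,189 × 2 × 6 = 157,304,700 bytes.
Track D: 352,800 × 878 × 2 × 2 = 1,239,033,600 bytes.
Track E: 96,000 × 214 × 3 × 1 = 61,632,000 bytes.
Track F: 18 minutes 33 seconds = 1,113 s; 28,000 × 1,113 × 1 × 4 = 124,656,000 bytes.
Total = 2,413,293,900 bytes = 2.41 GB.

2.41 GB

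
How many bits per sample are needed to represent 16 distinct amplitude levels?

log2(16) = 4.

4 bits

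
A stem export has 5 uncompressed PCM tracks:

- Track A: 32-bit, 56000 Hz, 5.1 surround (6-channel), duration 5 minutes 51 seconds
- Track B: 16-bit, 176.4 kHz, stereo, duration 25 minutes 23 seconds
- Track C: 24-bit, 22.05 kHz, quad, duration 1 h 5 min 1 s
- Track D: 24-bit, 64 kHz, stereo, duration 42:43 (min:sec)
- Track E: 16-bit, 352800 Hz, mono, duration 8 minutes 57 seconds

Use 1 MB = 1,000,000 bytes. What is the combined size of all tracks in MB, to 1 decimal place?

3941.7 MB

Track A: 5 minutes 51 seconds = 351 s; 56,000 × 351 × 4 × 6 = 471,744,000 bytes.
Track B: 25 minutes 23 seconds = 1,523 s; 176,400 × 1,523 × 2 × 2 = 1,074,628,800 bytes.
Track C: 1 h 5 min 1 s = 3,901 s; 22,050 × 3,901 × 3 × 4 = 1,032,204,600 bytes.
Track D: 42:43 (min:sec) = 2,563 s; 64,000 × 2,563 × 3 × 2 = 984,192,000 bytes.
Track E: 8 minutes 57 seconds = 537 s; 352,800 × 537 × 2 × 1 = 378,907,200 bytes.
Total = 3,941,676,600 bytes = 3941.7 MB.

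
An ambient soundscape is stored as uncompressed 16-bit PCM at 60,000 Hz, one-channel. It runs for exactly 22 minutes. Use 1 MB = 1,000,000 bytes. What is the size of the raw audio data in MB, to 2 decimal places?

158.40 MB

Duration = exactly 22 minutes = 1,320 s.
Bytes = 60,000 samples/s × 1,320 s × 2 bytes/sample × 1 ch = 158,400,000 bytes.
158,400,000 / 1,000,000 = 158.40 MB.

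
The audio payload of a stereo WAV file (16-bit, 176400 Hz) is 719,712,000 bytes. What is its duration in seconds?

Byte rate = 176,400 × 2 × 2 = 705,600 bytes/s.
Duration = 719,712,000 / 705,600 = 1,020 s.

1,020 seconds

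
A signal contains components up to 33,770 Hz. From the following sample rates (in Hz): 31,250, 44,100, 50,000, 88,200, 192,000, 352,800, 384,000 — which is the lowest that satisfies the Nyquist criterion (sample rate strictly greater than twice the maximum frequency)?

88,200 Hz

Need sample rate > 2 × 33,770 = 67,540 Hz.
Lowest listed rate above 67,540 Hz is 88,200 Hz.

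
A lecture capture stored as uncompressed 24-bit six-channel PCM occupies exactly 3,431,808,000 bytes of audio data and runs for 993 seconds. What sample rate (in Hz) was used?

Bytes = sample_rate × seconds × bytes_per_sample × channels.
sample_rate = 3,431,808,000 / (993 × 3 × 6) = 3,431,808,000 / 17,874 = 192,000 Hz.

192,000 Hz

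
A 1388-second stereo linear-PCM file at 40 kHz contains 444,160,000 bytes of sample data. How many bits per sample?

Bytes per sample = 444,160,000 / (40,000 × 1,388 × 2) = 444,160,000 / 111,040,000 = 4.
Bit depth = 4 × 8 = 32 bits.

32 bits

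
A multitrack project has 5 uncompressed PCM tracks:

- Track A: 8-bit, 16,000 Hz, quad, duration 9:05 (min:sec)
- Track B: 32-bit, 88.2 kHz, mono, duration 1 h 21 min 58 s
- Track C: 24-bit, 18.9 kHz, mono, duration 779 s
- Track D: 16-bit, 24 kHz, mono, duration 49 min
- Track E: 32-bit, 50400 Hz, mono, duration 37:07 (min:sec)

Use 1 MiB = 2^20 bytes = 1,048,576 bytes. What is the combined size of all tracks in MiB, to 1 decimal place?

2292.8 MiB

Track A: 9:05 (min:sec) = 545 s; 16,000 × 545 × 1 × 4 = 34,880,000 bytes.
Track B: 1 h 21 min 58 s = 4,918 s; 88,200 × 4,918 × 4 × 1 = 1,735,070,400 bytes.
Track C: 18,900 × 779 × 3 × 1 = 44,169,300 bytes.
Track D: 49 min = 2,940 s; 24,000 × 2,940 × 2 × 1 = 141,120,000 bytes.
Track E: 37:07 (min:sec) = 2,227 s; 50,400 × 2,227 × 4 × 1 = 448,963,200 bytes.
Total = 2,404,202,900 bytes = 2292.8 MiB.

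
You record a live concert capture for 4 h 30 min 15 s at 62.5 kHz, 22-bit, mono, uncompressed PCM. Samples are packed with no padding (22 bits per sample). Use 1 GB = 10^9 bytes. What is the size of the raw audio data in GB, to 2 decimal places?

Duration = 4 h 30 min 15 s = 16,215 s.
Bits = 62,500 × 16,215 × 22 × 1 = 22,295,625,000 bits = 2,786,953,125 bytes.
2,786,953,125 / 1,000,000,000 = 2.79 GB.

2.79 GB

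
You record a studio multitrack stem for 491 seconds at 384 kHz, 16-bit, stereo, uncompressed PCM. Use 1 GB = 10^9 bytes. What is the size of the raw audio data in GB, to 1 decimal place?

0.8 GB

Bytes = 384,000 samples/s × 491 s × 2 bytes/sample × 2 ch = 754,176,000 bytes.
754,176,000 / 1,000,000,000 = 0.8 GB.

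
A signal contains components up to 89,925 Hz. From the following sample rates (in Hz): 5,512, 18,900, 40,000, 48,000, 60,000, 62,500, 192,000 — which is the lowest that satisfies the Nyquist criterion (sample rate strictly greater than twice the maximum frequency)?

192,000 Hz

Need sample rate > 2 × 89,925 = 179,850 Hz.
Lowest listed rate above 179,850 Hz is 192,000 Hz.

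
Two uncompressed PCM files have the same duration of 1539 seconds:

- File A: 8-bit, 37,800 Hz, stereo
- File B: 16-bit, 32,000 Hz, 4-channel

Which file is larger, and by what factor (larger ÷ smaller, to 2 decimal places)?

File A: 37,800 × 1 × 2 = 75,600 bytes/s.
File B: 32,000 × 2 × 4 = 256,000 bytes/s.
File B is larger; ratio = 393,984,000 / 116,348,400 = 3.39.

File B, by a factor of 3.39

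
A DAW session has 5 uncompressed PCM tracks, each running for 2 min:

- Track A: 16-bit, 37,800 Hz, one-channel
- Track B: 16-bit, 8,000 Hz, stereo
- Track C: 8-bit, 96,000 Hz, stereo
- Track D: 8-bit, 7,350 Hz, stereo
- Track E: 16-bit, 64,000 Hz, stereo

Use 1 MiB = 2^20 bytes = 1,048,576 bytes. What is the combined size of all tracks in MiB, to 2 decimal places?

2 min = 120 s.
Track A: 37,800 × 120 × 2 × 1 = 9,072,000 bytes.
Track B: 8,000 × 120 × 2 × 2 = 3,840,000 bytes.
Track C: 96,000 × 120 × 1 × 2 = 23,040,000 bytes.
Track D: 7,350 × 120 × 1 × 2 = 1,764,000 bytes.
Track E: 64,000 × 120 × 2 × 2 = 30,720,000 bytes.
Total = 68,436,000 bytes = 65.27 MiB.

65.27 MiB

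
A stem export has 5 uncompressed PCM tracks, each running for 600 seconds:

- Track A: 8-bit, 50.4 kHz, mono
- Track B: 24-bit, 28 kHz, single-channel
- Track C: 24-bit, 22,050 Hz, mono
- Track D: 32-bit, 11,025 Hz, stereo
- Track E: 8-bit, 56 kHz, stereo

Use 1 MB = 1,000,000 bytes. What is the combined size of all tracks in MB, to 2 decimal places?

240.45 MB

Track A: 50,400 × 600 × 1 × 1 = 30,240,000 bytes.
Track B: 28,000 × 600 × 3 × 1 = 50,400,000 bytes.
Track C: 22,050 × 600 × 3 × 1 = 39,690,000 bytes.
Track D: 11,025 × 600 × 4 × 2 = 52,920,000 bytes.
Track E: 56,000 × 600 × 1 × 2 = 67,200,000 bytes.
Total = 240,450,000 bytes = 240.45 MB.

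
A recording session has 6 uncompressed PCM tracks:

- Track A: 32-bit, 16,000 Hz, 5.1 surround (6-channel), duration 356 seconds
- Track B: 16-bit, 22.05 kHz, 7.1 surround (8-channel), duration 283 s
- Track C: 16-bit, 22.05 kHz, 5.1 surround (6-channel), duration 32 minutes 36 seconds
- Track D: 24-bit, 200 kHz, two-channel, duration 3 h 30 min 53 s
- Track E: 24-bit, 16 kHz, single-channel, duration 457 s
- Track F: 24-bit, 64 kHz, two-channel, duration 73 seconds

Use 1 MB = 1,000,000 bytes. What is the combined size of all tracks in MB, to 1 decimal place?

15987.7 MB

Track A: 16,000 × 356 × 4 × 6 = 136,704,000 bytes.
Track B: 22,050 × 283 × 2 × 8 = 99,842,400 bytes.
Track C: 32 minutes 36 seconds = 1,956 s; 22,050 × 1,956 × 2 × 6 = 517,557,600 bytes.
Track D: 3 h 30 min 53 s = 12,653 s; 200,000 × 12,653 × 3 × 2 = 15,183,600,000 bytes.
Track E: 16,000 × 457 × 3 × 1 = 21,936,000 bytes.
Track F: 64,000 × 73 × 3 × 2 = 28,032,000 bytes.
Total = 15,987,672,000 bytes = 15987.7 MB.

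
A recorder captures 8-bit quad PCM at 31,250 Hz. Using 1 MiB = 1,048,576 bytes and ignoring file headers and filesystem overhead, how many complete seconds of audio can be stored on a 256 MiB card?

Uncompressed byte rate = 31,250 × 1 × 4 = 125,000 bytes/s.
Capacity = 256 × 1,048,576 = 268,435,456 bytes.
268,435,456 / 125,000 ≈ 2147.48 s → 2,147 seconds.

2,147 seconds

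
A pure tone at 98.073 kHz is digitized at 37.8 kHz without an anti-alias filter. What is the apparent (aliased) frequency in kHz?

Nyquist = 37,800/2 = 18,900 Hz; 98,073 Hz exceeds it.
Alias = |98,073 − 3×37,800| = |98,073 − 113,400| = 15,327 Hz = 15.327 kHz.

15.327 kHz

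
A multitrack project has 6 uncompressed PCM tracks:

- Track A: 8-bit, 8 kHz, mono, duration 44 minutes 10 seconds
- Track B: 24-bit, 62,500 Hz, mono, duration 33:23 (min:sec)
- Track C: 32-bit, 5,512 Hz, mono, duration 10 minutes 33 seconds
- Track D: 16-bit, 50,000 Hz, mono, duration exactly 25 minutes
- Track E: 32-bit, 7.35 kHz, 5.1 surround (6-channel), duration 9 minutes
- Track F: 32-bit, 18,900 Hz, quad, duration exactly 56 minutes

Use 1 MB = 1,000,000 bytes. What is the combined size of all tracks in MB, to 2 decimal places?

Track A: 44 minutes 10 seconds = 2,650 s; 8,000 × 2,650 × 1 × 1 = 21,200,000 bytes.
Track B: 33:23 (min:sec) = 2,003 s; 62,500 × 2,003 × 3 × 1 = 375,562,500 bytes.
Track C: 10 minutes 33 seconds = 633 s; 5,512 × 633 × 4 × 1 = 13,956,384 bytes.
Track D: exactly 25 minutes = 1,500 s; 50,000 × 1,500 × 2 × 1 = 150,000,000 bytes.
Track E: 9 minutes = 540 s; 7,350 × 540 × 4 × 6 = 95,256,000 bytes.
Track F: exactly 56 minutes = 3,360 s; 18,900 × 3,360 × 4 × 4 = 1,016,064,000 bytes.
Total = 1,672,038,884 bytes = 1672.04 MB.

1672.04 MB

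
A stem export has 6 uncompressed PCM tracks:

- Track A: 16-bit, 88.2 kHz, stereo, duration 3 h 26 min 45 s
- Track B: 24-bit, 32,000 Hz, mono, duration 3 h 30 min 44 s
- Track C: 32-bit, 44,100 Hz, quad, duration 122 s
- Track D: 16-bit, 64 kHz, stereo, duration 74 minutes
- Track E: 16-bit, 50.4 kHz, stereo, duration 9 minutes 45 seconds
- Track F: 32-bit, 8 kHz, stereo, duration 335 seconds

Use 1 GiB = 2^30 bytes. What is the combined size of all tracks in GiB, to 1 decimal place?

Track A: 3 h 26 min 45 s = 12,405 s; 88,200 × 12,405 × 2 × 2 = 4,376,484,000 bytes.
Track B: 3 h 30 min 44 s = 12,644 s; 32,000 × 12,644 × 3 × 1 = 1,213,824,000 bytes.
Track C: 44,100 × 122 × 4 × 4 = 86,083,200 bytes.
Track D: 74 minutes = 4,440 s; 64,000 × 4,440 × 2 × 2 = 1,136,640,000 bytes.
Track E: 9 minutes 45 seconds = 585 s; 50,400 × 585 × 2 × 2 = 117,936,000 bytes.
Track F: 8,000 × 335 × 4 × 2 = 21,440,000 bytes.
Total = 6,952,407,200 bytes = 6.5 GiB.

6.5 GiB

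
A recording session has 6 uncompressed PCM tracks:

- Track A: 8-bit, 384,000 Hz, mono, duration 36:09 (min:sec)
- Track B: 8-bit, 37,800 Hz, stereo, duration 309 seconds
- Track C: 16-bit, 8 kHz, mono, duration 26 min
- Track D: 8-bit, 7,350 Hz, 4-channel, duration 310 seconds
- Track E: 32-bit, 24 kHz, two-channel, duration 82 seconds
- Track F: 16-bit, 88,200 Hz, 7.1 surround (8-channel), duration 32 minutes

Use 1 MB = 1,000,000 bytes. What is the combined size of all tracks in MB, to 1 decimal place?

3615.6 MB

Track A: 36:09 (min:sec) = 2,169 s; 384,000 × 2,169 × 1 × 1 = 832,896,000 bytes.
Track B: 37,800 × 309 × 1 × 2 = 23,360,400 bytes.
Track C: 26 min = 1,560 s; 8,000 × 1,560 × 2 × 1 = 24,960,000 bytes.
Track D: 7,350 × 310 × 1 × 4 = 9,114,000 bytes.
Track E: 24,000 × 82 × 4 × 2 = 15,744,000 bytes.
Track F: 32 minutes = 1,920 s; 88,200 × 1,920 × 2 × 8 = 2,709,504,000 bytes.
Total = 3,615,578,400 bytes = 3615.6 MB.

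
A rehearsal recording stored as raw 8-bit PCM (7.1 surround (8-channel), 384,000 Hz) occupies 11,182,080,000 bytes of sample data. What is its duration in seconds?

Byte rate = 384,000 × 1 × 8 = 3,072,000 bytes/s.
Duration = 11,182,080,000 / 3,072,000 = 3,640 s.

3,640 seconds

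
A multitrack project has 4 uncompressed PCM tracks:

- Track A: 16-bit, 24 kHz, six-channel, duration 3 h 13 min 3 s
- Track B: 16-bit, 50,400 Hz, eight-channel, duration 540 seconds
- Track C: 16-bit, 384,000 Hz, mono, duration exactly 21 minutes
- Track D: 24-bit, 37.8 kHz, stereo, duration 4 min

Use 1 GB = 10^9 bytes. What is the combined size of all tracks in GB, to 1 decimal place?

4.8 GB

Track A: 3 h 13 min 3 s = 11,583 s; 24,000 × 11,583 × 2 × 6 = 3,335,904,000 bytes.
Track B: 50,400 × 540 × 2 × 8 = 435,456,000 bytes.
Track C: exactly 21 minutes = 1,260 s; 384,000 × 1,260 × 2 × 1 = 967,680,000 bytes.
Track D: 4 min = 240 s; 37,800 × 240 × 3 × 2 = 54,432,000 bytes.
Total = 4,793,472,000 bytes = 4.8 GB.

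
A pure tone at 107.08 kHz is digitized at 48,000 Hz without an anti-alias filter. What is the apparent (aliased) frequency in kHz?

Nyquist = 48,000/2 = 24,000 Hz; 107,080 Hz exceeds it.
Alias = |107,080 − 2×48,000| = |107,080 − 96,000| = 11,080 Hz = 11.08 kHz.

11.08 kHz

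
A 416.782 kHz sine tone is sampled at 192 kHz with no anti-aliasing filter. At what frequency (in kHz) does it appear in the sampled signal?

32.782 kHz

Nyquist = 192,000/2 = 96,000 Hz; 416,782 Hz exceeds it.
Alias = |416,782 − 2×192,000| = |416,782 − 384,000| = 32,782 Hz = 32.782 kHz.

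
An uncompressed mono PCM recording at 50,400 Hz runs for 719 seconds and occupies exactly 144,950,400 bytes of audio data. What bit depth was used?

32 bits

Bytes per sample = 144,950,400 / (50,400 × 719 × 1) = 144,950,400 / 36,237,600 = 4.
Bit depth = 4 × 8 = 32 bits.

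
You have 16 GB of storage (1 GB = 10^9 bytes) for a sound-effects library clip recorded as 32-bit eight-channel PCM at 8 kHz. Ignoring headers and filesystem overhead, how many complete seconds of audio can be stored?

62,500 seconds

Uncompressed byte rate = 8,000 × 4 × 8 = 256,000 bytes/s.
Capacity = 16 × 1,000,000,000 = 16,000,000,000 bytes.
16,000,000,000 / 256,000 ≈ 62500 s → 62,500 seconds.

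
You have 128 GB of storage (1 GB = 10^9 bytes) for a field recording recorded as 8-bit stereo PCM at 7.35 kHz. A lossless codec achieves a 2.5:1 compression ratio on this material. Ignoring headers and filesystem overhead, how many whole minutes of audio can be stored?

Uncompressed byte rate = 7,350 × 1 × 2 = 14,700 bytes/s.
After 2.5:1 compression, effective rate ≈ 5880 bytes/s.
Capacity = 128 × 1,000,000,000 = 128,000,000,000 bytes.
128,000,000,000 / effective rate ≈ 21768707.48 s → 362,811 minutes.

362,811 minutes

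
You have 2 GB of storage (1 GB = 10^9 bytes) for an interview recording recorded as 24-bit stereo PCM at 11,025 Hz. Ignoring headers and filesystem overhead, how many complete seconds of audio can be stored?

30,234 seconds

Uncompressed byte rate = 11,025 × 3 × 2 = 66,150 bytes/s.
Capacity = 2 × 1,000,000,000 = 2,000,000,000 bytes.
2,000,000,000 / 66,150 ≈ 30234.32 s → 30,234 seconds.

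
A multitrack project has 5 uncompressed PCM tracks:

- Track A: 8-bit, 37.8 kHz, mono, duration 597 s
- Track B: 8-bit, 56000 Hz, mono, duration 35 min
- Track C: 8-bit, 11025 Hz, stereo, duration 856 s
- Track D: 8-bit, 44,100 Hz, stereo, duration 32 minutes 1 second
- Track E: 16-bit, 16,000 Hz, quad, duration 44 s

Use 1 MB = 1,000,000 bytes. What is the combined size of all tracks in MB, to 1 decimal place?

334.1 MB

Track A: 37,800 × 597 × 1 × 1 = 22,566,600 bytes.
Track B: 35 min = 2,100 s; 56,000 × 2,100 × 1 × 1 = 117,600,000 bytes.
Track C: 11,025 × 856 × 1 × 2 = 18,874,800 bytes.
Track D: 32 minutes 1 second = 1,921 s; 44,100 × 1,921 × 1 × 2 = 169,432,200 bytes.
Track E: 16,000 × 44 × 2 × 4 = 5,632,000 bytes.
Total = 334,105,600 bytes = 334.1 MB.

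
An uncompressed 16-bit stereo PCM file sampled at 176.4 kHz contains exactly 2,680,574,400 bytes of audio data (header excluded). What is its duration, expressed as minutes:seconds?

Byte rate = 176,400 × 2 × 2 = 705,600 bytes/s.
Duration = 2,680,574,400 / 705,600 = 3,799 s.
3,799 s = 63:19.

63:19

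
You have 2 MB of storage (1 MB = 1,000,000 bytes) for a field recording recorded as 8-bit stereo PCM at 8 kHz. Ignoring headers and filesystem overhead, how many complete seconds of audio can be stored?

Uncompressed byte rate = 8,000 × 1 × 2 = 16,000 bytes/s.
Capacity = 2 × 1,000,000 = 2,000,000 bytes.
2,000,000 / 16,000 ≈ 125 s → 125 seconds.

125 seconds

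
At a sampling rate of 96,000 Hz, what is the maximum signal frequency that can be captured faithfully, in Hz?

48,000 Hz

Nyquist frequency = sample rate / 2 = 96,000 / 2 = 48,000 Hz.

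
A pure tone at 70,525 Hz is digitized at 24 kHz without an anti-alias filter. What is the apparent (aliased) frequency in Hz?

Nyquist = 24,000/2 = 12,000 Hz; 70,525 Hz exceeds it.
Alias = |70,525 − 3×24,000| = |70,525 − 72,000| = 1,475 Hz.

1,475 Hz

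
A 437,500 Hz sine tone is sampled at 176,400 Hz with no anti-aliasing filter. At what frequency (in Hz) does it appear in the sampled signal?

Nyquist = 176,400/2 = 88,200 Hz; 437,500 Hz exceeds it.
Alias = |437,500 − 2×176,400| = |437,500 − 352,800| = 84,700 Hz.

84,700 Hz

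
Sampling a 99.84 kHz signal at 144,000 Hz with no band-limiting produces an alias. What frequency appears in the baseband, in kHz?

44.16 kHz

Nyquist = 144,000/2 = 72,000 Hz; 99,840 Hz exceeds it.
Alias = |99,840 − 1×144,000| = |99,840 − 144,000| = 44,160 Hz = 44.16 kHz.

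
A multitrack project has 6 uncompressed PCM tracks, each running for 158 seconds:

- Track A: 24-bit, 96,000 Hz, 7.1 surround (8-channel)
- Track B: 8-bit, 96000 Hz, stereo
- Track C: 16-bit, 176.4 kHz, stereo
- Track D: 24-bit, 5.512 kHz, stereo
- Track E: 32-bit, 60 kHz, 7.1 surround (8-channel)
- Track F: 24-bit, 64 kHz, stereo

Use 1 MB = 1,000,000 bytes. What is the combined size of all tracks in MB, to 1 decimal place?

Track A: 96,000 × 158 × 3 × 8 = 364,032,000 bytes.
Track B: 96,000 × 158 × 1 × 2 = 30,336,000 bytes.
Track C: 176,400 × 158 × 2 × 2 = 111,484,800 bytes.
Track D: 5,512 × 158 × 3 × 2 = 5,225,376 bytes.
Track E: 60,000 × 158 × 4 × 8 = 303,360,000 bytes.
Track F: 64,000 × 158 × 3 × 2 = 60,672,000 bytes.
Total = 875,110,176 bytes = 875.1 MB.

875.1 MB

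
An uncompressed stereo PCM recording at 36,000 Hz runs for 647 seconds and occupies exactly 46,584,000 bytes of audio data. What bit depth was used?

8 bits

Bytes per sample = 46,584,000 / (36,000 × 647 × 2) = 46,584,000 / 46,584,000 = 1.
Bit depth = 1 × 8 = 8 bits.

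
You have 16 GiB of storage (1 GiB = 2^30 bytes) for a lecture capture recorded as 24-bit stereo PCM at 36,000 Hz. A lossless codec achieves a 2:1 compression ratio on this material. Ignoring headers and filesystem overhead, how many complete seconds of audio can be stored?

Uncompressed byte rate = 36,000 × 3 × 2 = 216,000 bytes/s.
After 2:1 compression, effective rate ≈ 108000 bytes/s.
Capacity = 16 × 1,073,741,824 = 17,179,869,184 bytes.
17,179,869,184 / effective rate ≈ 159072.86 s → 159,072 seconds.

159,072 seconds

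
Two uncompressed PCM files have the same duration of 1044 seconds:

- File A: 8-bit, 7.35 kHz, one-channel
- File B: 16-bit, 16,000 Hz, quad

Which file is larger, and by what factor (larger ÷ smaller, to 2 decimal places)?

File A: 7,350 × 1 × 1 = 7,350 bytes/s.
File B: 16,000 × 2 × 4 = 128,000 bytes/s.
File B is larger; ratio = 133,632,000 / 7,673,400 = 17.41.

File B, by a factor of 17.41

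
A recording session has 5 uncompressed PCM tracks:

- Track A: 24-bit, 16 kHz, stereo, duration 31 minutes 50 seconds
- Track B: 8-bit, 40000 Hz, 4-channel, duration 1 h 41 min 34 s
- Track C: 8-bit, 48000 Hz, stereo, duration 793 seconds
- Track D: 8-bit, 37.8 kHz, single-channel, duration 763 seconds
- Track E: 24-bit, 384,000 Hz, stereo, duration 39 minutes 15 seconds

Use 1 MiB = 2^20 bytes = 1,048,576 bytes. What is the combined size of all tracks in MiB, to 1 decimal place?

Track A: 31 minutes 50 seconds = 1,910 s; 16,000 × 1,910 × 3 × 2 = 183,360,000 bytes.
Track B: 1 h 41 min 34 s = 6,094 s; 40,000 × 6,094 × 1 × 4 = 975,040,000 bytes.
Track C: 48,000 × 793 × 1 × 2 = 76,128,000 bytes.
Track D: 37,800 × 763 × 1 × 1 = 28,841,400 bytes.
Track E: 39 minutes 15 seconds = 2,355 s; 384,000 × 2,355 × 3 × 2 = 5,425,920,000 bytes.
Total = 6,689,289,400 bytes = 6379.4 MiB.

6379.4 MiB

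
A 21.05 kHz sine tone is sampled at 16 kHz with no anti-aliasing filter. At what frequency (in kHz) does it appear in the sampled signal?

Nyquist = 16,000/2 = 8,000 Hz; 21,050 Hz exceeds it.
Alias = |21,050 − 1×16,000| = |21,050 − 16,000| = 5,050 Hz = 5.05 kHz.

5.05 kHz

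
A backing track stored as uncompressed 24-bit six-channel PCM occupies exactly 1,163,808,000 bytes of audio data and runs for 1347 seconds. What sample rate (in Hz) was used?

Bytes = sample_rate × seconds × bytes_per_sample × channels.
sample_rate = 1,163,808,000 / (1,347 × 3 × 6) = 1,163,808,000 / 24,246 = 48,000 Hz.

48,000 Hz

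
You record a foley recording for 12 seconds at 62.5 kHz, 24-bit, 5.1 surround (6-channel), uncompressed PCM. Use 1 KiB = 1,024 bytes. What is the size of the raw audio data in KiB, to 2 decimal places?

13183.59 KiB

Bytes = 62,500 samples/s × 12 s × 3 bytes/sample × 6 ch = 13,500,000 bytes.
13,500,000 / 1,024 = 13183.59 KiB.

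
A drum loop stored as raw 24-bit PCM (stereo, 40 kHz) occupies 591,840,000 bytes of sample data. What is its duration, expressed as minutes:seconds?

41:06

Byte rate = 40,000 × 3 × 2 = 240,000 bytes/s.
Duration = 591,840,000 / 240,000 = 2,466 s.
2,466 s = 41:06.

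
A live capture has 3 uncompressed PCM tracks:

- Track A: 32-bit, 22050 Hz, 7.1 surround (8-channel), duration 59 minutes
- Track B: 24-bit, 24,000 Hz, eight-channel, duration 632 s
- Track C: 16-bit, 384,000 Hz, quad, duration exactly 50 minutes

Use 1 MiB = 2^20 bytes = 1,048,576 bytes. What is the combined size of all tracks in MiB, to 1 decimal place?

Track A: 59 minutes = 3,540 s; 22,050 × 3,540 × 4 × 8 = 2,497,824,000 bytes.
Track B: 24,000 × 632 × 3 × 8 = 364,032,000 bytes.
Track C: exactly 50 minutes = 3,000 s; 384,000 × 3,000 × 2 × 4 = 9,216,000,000 bytes.
Total = 12,077,856,000 bytes = 11518.3 MiB.

11518.3 MiB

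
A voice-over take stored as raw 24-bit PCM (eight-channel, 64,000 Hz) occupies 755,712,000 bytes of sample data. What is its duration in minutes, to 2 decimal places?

Byte rate = 64,000 × 3 × 8 = 1,536,000 bytes/s.
Duration = 755,712,000 / 1,536,000 = 492 s.
492 s / 60 = 8.20 minutes.

8.20 minutes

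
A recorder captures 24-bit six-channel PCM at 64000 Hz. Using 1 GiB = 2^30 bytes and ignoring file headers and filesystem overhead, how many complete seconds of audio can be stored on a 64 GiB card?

Uncompressed byte rate = 64,000 × 3 × 6 = 1,152,000 bytes/s.
Capacity = 64 × 1,073,741,824 = 68,719,476,736 bytes.
68,719,476,736 / 1,152,000 ≈ 59652.32 s → 59,652 seconds.

59,652 seconds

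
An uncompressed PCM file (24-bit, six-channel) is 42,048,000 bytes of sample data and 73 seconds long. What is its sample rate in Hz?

32,000 Hz

Bytes = sample_rate × seconds × bytes_per_sample × channels.
sample_rate = 42,048,000 / (73 × 3 × 6) = 42,048,000 / 1,314 = 32,000 Hz.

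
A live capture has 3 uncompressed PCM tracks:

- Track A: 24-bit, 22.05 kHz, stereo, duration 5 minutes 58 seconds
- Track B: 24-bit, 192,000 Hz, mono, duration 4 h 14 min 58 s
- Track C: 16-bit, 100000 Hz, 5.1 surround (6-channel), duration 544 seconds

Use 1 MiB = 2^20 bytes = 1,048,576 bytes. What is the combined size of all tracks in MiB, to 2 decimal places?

9071.17 MiB

Track A: 5 minutes 58 seconds = 358 s; 22,050 × 358 × 3 × 2 = 47,363,400 bytes.
Track B: 4 h 14 min 58 s = 15,298 s; 192,000 × 15,298 × 3 × 1 = 8,811,648,000 bytes.
Track C: 100,000 × 544 × 2 × 6 = 652,800,000 bytes.
Total = 9,511,811,400 bytes = 9071.17 MiB.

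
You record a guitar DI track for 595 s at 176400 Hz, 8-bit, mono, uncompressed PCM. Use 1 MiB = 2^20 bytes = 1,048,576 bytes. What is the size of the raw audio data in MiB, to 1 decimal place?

100.1 MiB

Bytes = 176,400 samples/s × 595 s × 1 bytes/sample × 1 ch = 104,958,000 bytes.
104,958,000 / 1,048,576 = 100.1 MiB.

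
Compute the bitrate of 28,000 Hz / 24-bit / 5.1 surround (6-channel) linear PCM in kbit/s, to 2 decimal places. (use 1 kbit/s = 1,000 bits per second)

Bit rate = 28,000 × 24 × 6 = 4,032,000 bits/s.
= 4032.00 kbit/s.

4032.00 kbit/s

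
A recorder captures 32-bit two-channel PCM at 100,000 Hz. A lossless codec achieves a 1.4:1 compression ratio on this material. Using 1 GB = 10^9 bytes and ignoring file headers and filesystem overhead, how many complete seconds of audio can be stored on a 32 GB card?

Uncompressed byte rate = 100,000 × 4 × 2 = 800,000 bytes/s.
After 1.4:1 compression, effective rate ≈ 571428.57 bytes/s.
Capacity = 32 × 1,000,000,000 = 32,000,000,000 bytes.
32,000,000,000 / effective rate ≈ 56000 s → 56,000 seconds.

56,000 seconds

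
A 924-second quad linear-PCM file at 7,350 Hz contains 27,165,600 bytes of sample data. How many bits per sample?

8 bits

Bytes per sample = 27,165,600 / (7,350 × 924 × 4) = 27,165,600 / 27,165,600 = 1.
Bit depth = 1 × 8 = 8 bits.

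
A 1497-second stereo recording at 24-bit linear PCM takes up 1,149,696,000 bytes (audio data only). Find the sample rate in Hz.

Bytes = sample_rate × seconds × bytes_per_sample × channels.
sample_rate = 1,149,696,000 / (1,497 × 3 × 2) = 1,149,696,000 / 8,982 = 128,000 Hz.

128,000 Hz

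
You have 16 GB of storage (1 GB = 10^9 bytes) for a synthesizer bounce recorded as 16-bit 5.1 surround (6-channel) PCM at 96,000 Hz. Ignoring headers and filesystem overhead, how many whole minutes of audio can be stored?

Uncompressed byte rate = 96,000 × 2 × 6 = 1,152,000 bytes/s.
Capacity = 16 × 1,000,000,000 = 16,000,000,000 bytes.
16,000,000,000 / 1,152,000 ≈ 13888.89 s → 231 minutes.

231 minutes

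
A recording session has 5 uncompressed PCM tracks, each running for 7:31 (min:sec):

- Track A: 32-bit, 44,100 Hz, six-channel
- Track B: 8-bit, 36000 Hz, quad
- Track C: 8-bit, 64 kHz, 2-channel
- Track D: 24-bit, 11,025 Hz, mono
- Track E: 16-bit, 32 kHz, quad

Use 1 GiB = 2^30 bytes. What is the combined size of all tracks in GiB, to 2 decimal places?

7:31 (min:sec) = 451 s.
Track A: 44,100 × 451 × 4 × 6 = 477,338,400 bytes.
Track B: 36,000 × 451 × 1 × 4 = 64,944,000 bytes.
Track C: 64,000 × 451 × 1 × 2 = 57,728,000 bytes.
Track D: 11,025 × 451 × 3 × 1 = 14,916,825 bytes.
Track E: 32,000 × 451 × 2 × 4 = 115,456,000 bytes.
Total = 730,383,225 bytes = 0.68 GiB.

0.68 GiB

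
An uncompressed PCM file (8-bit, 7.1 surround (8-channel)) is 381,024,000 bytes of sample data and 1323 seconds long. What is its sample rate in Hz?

Bytes = sample_rate × seconds × bytes_per_sample × channels.
sample_rate = 381,024,000 / (1,323 × 1 × 8) = 381,024,000 / 10,584 = 36,000 Hz.

36,000 Hz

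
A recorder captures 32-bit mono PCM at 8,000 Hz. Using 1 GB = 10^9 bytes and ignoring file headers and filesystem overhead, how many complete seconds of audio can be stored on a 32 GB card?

1,000,000 seconds

Uncompressed byte rate = 8,000 × 4 × 1 = 32,000 bytes/s.
Capacity = 32 × 1,000,000,000 = 32,000,000,000 bytes.
32,000,000,000 / 32,000 ≈ 1000000 s → 1,000,000 seconds.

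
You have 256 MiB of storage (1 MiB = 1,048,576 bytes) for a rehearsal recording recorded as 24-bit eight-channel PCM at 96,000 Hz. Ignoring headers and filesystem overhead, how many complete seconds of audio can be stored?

116 seconds

Uncompressed byte rate = 96,000 × 3 × 8 = 2,304,000 bytes/s.
Capacity = 256 × 1,048,576 = 268,435,456 bytes.
268,435,456 / 2,304,000 ≈ 116.51 s → 116 seconds.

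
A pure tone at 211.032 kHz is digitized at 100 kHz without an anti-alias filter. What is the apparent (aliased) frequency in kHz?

Nyquist = 100,000/2 = 50,000 Hz; 211,032 Hz exceeds it.
Alias = |211,032 − 2×100,000| = |211,032 − 200,000| = 11,032 Hz = 11.032 kHz.

11.032 kHz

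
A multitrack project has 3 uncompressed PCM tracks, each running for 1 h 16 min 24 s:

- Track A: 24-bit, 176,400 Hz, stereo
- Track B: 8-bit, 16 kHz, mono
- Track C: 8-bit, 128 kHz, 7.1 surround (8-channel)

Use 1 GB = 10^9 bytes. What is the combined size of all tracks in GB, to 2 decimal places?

1 h 16 min 24 s = 4,584 s.
Track A: 176,400 × 4,584 × 3 × 2 = 4,851,705,600 bytes.
Track B: 16,000 × 4,584 × 1 × 1 = 73,344,000 bytes.
Track C: 128,000 × 4,584 × 1 × 8 = 4,694,016,000 bytes.
Total = 9,619,065,600 bytes = 9.62 GB.

9.62 GB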